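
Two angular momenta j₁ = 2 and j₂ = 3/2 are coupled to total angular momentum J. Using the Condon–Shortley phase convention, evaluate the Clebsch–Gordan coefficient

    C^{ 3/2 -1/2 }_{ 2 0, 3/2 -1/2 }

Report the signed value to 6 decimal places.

triangle: 2!*2!*1!/6! = 4/720
(j±m)!: 2!*2!*1!*2!*1!*2! = 16
prefactor² = (2J+1)*Δ*N² = 16/45
  k=0: +1/(0!*2!*2!*1!*0!*0!) = 1/4
  k=1: −1/(1!*1!*1!*0!*1!*1!) = -1
Σ = -3/4  ⇒  CG² = 16/45*(-3/4)² = 1/5
CG = −√(1/5) = -0.447214

−√(1/5) ≈ -0.447214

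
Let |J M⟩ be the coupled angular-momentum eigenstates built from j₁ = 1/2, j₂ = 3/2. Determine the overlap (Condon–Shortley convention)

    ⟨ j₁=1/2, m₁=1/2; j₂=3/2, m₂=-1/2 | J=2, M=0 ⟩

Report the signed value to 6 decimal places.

triangle: 0!·1!·3!/5! = 6/120
(j±m)!: 1!·0!·1!·2!·2!·2! = 8
prefactor² = (2J+1)·Δ·N² = 2
  k=0: +1/(0!·0!·0!·1!·1!·2!) = 1/2
Σ = 1/2  ⇒  CG² = 2·1/2² = 1/2
CG = +√(1/2) = +0.707107

+0.707107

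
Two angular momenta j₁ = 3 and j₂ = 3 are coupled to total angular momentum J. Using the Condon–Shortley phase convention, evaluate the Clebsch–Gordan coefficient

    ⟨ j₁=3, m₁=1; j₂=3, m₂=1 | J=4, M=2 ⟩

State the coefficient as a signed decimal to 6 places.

j₁+j₂−J=2  J+j₁−j₂=4  J−j₁+j₂=4  j₁+j₂+J+1=11
(j₁±m₁, j₂±m₂, J±M) = (4,2,4,2,6,2)
P² = 331776/385
sum k=0..2:
  [0] +1/192 = 1/192
  [1] −1/36 = -1/36
  [2] +1/192 = 1/192
S = -5/288
C² = P²·S² = 20/77 ; C = -0.509647

-0.509647  (= −√(20/77))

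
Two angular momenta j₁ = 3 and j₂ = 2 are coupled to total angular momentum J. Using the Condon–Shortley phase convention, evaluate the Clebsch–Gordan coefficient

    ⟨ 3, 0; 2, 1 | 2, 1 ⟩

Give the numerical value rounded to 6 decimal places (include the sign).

j₁+j₂−J=3  J+j₁−j₂=3  J−j₁+j₂=1  j₁+j₂+J+1=8
(j₁±m₁, j₂±m₂, J±M) = (3,3,3,1,3,1)
P² = 81/14
sum k=2..3:
  [2] +1/4 = 1/4
  [3] −1/36 = -1/36
S = 2/9
C² = P²·S² = 2/7 ; C = +0.534522

+√(2/7) = +0.534522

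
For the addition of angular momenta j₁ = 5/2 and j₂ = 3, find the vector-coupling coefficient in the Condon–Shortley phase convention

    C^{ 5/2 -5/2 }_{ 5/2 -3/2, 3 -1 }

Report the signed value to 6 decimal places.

triangle: 3!×2!×3!/9! = 72/362880
(j±m)!: 1!×4!×2!×4!×0!×5! = 138240
prefactor² = (2J+1)×Δ×N² = 1152/7
  k=2: +1/(2!×1!×2!×0!×0!×3!) = 1/24
Σ = 1/24  ⇒  CG² = 1152/7×1/24² = 2/7
CG = +√(2/7) = +0.534522

+√(2/7) = +0.534522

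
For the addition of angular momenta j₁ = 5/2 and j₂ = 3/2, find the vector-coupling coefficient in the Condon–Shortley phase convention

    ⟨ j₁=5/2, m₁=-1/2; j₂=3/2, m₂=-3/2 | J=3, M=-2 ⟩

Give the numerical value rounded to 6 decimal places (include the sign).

+0.707107  (= +√(1/2))

j₁+j₂−J=1  J+j₁−j₂=4  J−j₁+j₂=2  j₁+j₂+J+1=8
(j₁±m₁, j₂±m₂, J±M) = (2,3,0,3,1,5)
P² = 72
sum k=0..0:
  [0] +1/12 = 1/12
S = 1/12
C² = P²·S² = 1/2 ; C = +0.707107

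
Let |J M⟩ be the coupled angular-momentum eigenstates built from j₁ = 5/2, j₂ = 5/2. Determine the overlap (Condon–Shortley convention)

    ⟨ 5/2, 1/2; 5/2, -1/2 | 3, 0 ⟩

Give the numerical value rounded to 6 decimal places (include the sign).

j₁+j₂−J=2  J+j₁−j₂=3  J−j₁+j₂=3  j₁+j₂+J+1=9
(j₁±m₁, j₂±m₂, J±M) = (3,2,2,3,3,3)
P² = 36/5
sum k=0..2:
  [0] +1/8 = 1/8
  [1] −1/4 = -1/4
  [2] +1/72 = 1/72
S = -1/9
C² = P²·S² = 4/45 ; C = -0.298142

−√(4/45) = -0.298142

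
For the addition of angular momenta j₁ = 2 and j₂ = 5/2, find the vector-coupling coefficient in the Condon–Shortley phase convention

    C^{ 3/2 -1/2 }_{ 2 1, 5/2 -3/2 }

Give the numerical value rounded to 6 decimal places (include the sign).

√[4·3!1!2!/7! · 3!1!1!4!1!2!] = √(96/35)
  +(−1)^0/∏(0,3,1,1,0,1)! = 1/6  (running 1/6)
  +(−1)^1/∏(1,2,0,0,1,2)! = -1/4  (running -1/12)
⟨..|..⟩ = √(96/35)·(-1/12) = -0.138013

-0.138013  (= −√(2/105))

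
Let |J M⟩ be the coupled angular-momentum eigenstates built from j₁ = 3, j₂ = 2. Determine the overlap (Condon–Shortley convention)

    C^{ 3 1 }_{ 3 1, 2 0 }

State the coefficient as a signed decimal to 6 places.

-0.387298  (= −√(3/20))

j₁+j₂−J=2  J+j₁−j₂=4  J−j₁+j₂=2  j₁+j₂+J+1=9
(j₁±m₁, j₂±m₂, J±M) = (4,2,2,2,4,2)
P² = 256/15
sum k=0..2:
  [0] +1/16 = 1/16
  [1] −1/6 = -1/6
  [2] +1/96 = 1/96
S = -3/32
C² = P²·S² = 3/20 ; C = -0.387298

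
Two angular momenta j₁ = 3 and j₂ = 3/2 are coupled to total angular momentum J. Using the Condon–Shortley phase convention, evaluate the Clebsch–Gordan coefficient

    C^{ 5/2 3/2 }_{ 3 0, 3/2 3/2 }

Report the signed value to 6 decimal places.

+0.507093

√[6·2!4!1!/8! · 3!3!3!0!4!1!] = √(1296/35)
  +(−1)^2/∏(2,0,1,1,3,0)! = 1/12  (running 1/12)
⟨..|..⟩ = √(1296/35)·(1/12) = +0.507093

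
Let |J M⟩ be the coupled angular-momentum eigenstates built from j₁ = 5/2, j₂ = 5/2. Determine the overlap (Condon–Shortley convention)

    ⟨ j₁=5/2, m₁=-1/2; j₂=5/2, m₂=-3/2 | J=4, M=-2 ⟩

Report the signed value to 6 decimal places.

+0.422577

triangle: 1!·4!·4!/10! = 576/3628800
(j±m)!: 2!·3!·1!·4!·2!·6! = 414720
prefactor² = (2J+1)·Δ·N² = 20736/35
  k=0: +1/(0!·1!·3!·1!·1!·3!) = 1/36
  k=1: −1/(1!·0!·2!·0!·2!·4!) = -1/96
Σ = 5/288  ⇒  CG² = 20736/35·5/288² = 5/28
CG = +√(5/28) = +0.422577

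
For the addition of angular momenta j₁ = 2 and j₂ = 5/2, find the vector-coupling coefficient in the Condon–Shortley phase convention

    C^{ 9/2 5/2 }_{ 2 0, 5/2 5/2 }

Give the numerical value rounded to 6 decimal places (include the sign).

j₁+j₂−J=0  J+j₁−j₂=4  J−j₁+j₂=5  j₁+j₂+J+1=10
(j₁±m₁, j₂±m₂, J±M) = (2,2,5,0,7,2)
P² = 38400
sum k=0..0:
  [0] +1/480 = 1/480
S = 1/480
C² = P²·S² = 1/6 ; C = +0.408248

+√(1/6) = +0.408248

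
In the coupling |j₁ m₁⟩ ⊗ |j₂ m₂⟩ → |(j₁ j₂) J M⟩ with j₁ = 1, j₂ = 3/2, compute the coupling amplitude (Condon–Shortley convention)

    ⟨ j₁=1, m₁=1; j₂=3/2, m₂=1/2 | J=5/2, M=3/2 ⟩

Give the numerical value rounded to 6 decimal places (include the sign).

triangle: 0!*2!*3!/6! = 12/720
(j±m)!: 2!*0!*2!*1!*4!*1! = 96
prefactor² = (2J+1)*Δ*N² = 48/5
  k=0: +1/(0!*0!*0!*2!*2!*1!) = 1/4
Σ = 1/4  ⇒  CG² = 48/5*1/4² = 3/5
CG = +√(3/5) = +0.774597

+√(3/5) ≈ +0.774597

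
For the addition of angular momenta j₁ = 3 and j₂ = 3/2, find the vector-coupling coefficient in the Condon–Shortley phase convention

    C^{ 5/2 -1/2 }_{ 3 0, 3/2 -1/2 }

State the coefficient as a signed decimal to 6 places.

triangle: 2!×4!×1!/8! = 48/40320
(j±m)!: 3!×3!×1!×2!×2!×3! = 864
prefactor² = (2J+1)×Δ×N² = 216/35
  k=0: +1/(0!×2!×3!×1!×1!×0!) = 1/12
  k=1: −1/(1!×1!×2!×0!×2!×1!) = -1/4
Σ = -1/6  ⇒  CG² = 216/35×(-1/6)² = 6/35
CG = −√(6/35) = -0.414039

-0.414039  (= −√(6/35))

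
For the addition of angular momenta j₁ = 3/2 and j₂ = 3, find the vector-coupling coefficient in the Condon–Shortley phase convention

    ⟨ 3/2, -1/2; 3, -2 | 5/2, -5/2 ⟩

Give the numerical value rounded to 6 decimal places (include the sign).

triangle: 2!×1!×4!/8! = 48/40320
(j±m)!: 1!×2!×1!×5!×0!×5! = 28800
prefactor² = (2J+1)×Δ×N² = 1440/7
  k=1: −1/(1!×1!×1!×0!×0!×4!) = -1/24
Σ = -1/24  ⇒  CG² = 1440/7×(-1/24)² = 5/14
CG = −√(5/14) = -0.597614

−√(5/14) = -0.597614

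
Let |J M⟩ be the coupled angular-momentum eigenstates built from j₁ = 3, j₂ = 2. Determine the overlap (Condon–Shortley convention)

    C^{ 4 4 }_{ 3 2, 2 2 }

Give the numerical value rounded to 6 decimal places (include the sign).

√[9·1!5!3!/10! · 5!1!4!0!8!0!] = √(207360)
  +(−1)^1/∏(1,0,0,3,5,0)! = -1/720  (running -1/720)
⟨..|..⟩ = √(207360)·(-1/720) = -0.632456

-0.632456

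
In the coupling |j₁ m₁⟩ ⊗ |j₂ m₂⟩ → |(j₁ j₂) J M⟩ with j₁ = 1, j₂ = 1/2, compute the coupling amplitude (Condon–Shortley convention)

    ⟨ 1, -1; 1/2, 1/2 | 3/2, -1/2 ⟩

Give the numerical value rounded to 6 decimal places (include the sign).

j₁+j₂−J=0  J+j₁−j₂=2  J−j₁+j₂=1  j₁+j₂+J+1=4
(j₁±m₁, j₂±m₂, J±M) = (0,2,1,0,1,2)
P² = 4/3
sum k=0..0:
  [0] +1/2 = 1/2
S = 1/2
C² = P²·S² = 1/3 ; C = +0.577350

+√(1/3) = +0.577350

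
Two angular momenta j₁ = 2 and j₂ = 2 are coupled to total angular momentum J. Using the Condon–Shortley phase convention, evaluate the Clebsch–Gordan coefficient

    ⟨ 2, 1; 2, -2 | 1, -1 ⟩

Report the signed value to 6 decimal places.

√[3·3!1!1!/6! · 3!1!0!4!0!2!] = √(36/5)
  +(−1)^0/∏(0,3,1,0,0,1)! = 1/6  (running 1/6)
⟨..|..⟩ = √(36/5)·(1/6) = +0.447214

+√(1/5) = +0.447214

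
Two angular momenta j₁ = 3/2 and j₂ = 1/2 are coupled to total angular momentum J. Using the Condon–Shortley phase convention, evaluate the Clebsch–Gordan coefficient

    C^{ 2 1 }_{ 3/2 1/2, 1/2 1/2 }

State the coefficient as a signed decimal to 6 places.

+0.866025

triangle: 0!·3!·1!/5! = 6/120
(j±m)!: 2!·1!·1!·0!·3!·1! = 12
prefactor² = (2J+1)·Δ·N² = 3
  k=0: +1/(0!·0!·1!·1!·2!·0!) = 1/2
Σ = 1/2  ⇒  CG² = 3·1/2² = 3/4
CG = +√(3/4) = +0.866025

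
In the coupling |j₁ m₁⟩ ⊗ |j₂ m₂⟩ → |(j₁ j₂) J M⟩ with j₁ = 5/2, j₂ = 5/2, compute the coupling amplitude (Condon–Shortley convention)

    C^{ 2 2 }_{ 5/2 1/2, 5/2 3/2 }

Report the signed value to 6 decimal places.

+0.566947

j₁+j₂−J=3  J+j₁−j₂=2  J−j₁+j₂=2  j₁+j₂+J+1=8
(j₁±m₁, j₂±m₂, J±M) = (3,2,4,1,4,0)
P² = 144/7
sum k=2..2:
  [2] +1/8 = 1/8
S = 1/8
C² = P²·S² = 9/28 ; C = +0.566947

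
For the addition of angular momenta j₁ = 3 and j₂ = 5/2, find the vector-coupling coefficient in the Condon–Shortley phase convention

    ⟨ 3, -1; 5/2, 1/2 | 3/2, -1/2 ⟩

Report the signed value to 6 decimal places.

j₁+j₂−J=4  J+j₁−j₂=2  J−j₁+j₂=1  j₁+j₂+J+1=8
(j₁±m₁, j₂±m₂, J±M) = (2,4,3,2,1,2)
P² = 192/35
sum k=2..3:
  [2] +1/8 = 1/8
  [3] −1/6 = -1/6
S = -1/24
C² = P²·S² = 1/105 ; C = -0.097590

-0.097590  (= −√(1/105))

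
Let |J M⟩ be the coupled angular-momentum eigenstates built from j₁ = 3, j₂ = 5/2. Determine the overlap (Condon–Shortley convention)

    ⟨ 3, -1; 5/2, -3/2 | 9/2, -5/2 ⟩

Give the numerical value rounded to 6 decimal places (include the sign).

triangle: 1!*5!*4!/11! = 2880/39916800
(j±m)!: 2!*4!*1!*4!*2!*7! = 11612160
prefactor² = (2J+1)*Δ*N² = 92160/11
  k=0: +1/(0!*1!*4!*1!*1!*3!) = 1/144
  k=1: −1/(1!*0!*3!*0!*2!*4!) = -1/288
Σ = 1/288  ⇒  CG² = 92160/11*1/288² = 10/99
CG = +√(10/99) = +0.317821

+0.317821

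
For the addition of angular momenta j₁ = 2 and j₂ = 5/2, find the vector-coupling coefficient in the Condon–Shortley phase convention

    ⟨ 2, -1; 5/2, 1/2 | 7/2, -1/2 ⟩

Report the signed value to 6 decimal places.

−√(14/45) = -0.557773

j₁+j₂−J=1  J+j₁−j₂=3  J−j₁+j₂=4  j₁+j₂+J+1=9
(j₁±m₁, j₂±m₂, J±M) = (1,3,3,2,3,4)
P² = 1152/35
sum k=0..1:
  [0] +1/36 = 1/36
  [1] −1/8 = -1/8
S = -7/72
C² = P²·S² = 14/45 ; C = -0.557773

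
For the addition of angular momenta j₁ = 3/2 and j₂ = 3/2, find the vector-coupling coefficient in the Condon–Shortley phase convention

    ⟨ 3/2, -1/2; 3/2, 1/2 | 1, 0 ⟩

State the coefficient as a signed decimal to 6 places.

-0.223607

√[3·2!1!1!/5! · 1!2!2!1!1!1!] = √(1/5)
  +(−1)^1/∏(1,1,1,1,0,0)! = -1  (running -1)
  +(−1)^2/∏(2,0,0,0,1,1)! = 1/2  (running -1/2)
⟨..|..⟩ = √(1/5)·(-1/2) = -0.223607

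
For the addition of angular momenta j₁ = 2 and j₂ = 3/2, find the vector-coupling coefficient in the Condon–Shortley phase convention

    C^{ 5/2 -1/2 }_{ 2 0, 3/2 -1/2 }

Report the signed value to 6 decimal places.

j₁+j₂−J=1  J+j₁−j₂=3  J−j₁+j₂=2  j₁+j₂+J+1=7
(j₁±m₁, j₂±m₂, J±M) = (2,2,1,2,2,3)
P² = 48/35
sum k=0..1:
  [0] +1/2 = 1/2
  [1] −1/4 = -1/4
S = 1/4
C² = P²·S² = 3/35 ; C = +0.292770

+0.292770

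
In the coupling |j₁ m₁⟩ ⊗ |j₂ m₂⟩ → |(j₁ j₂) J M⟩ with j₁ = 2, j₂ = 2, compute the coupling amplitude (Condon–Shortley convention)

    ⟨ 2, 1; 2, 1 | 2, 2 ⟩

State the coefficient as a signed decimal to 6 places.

j₁+j₂−J=2  J+j₁−j₂=2  J−j₁+j₂=2  j₁+j₂+J+1=7
(j₁±m₁, j₂±m₂, J±M) = (3,1,3,1,4,0)
P² = 48/7
sum k=1..1:
  [1] −1/4 = -1/4
S = -1/4
C² = P²·S² = 3/7 ; C = -0.654654

−√(3/7) = -0.654654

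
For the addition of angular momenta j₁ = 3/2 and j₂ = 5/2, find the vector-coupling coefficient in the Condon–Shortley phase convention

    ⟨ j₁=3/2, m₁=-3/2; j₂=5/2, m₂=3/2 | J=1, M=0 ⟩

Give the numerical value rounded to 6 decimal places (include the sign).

√[3·3!0!2!/6! · 0!3!4!1!1!1!] = √(36/5)
  +(−1)^3/∏(3,0,0,1,0,1)! = -1/6  (running -1/6)
⟨..|..⟩ = √(36/5)·(-1/6) = -0.447214

-0.447214  (= −√(1/5))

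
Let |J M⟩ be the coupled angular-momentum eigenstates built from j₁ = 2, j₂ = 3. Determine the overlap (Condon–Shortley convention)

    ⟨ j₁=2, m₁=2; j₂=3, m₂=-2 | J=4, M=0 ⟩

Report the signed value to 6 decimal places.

j₁+j₂−J=1  J+j₁−j₂=3  J−j₁+j₂=5  j₁+j₂+J+1=10
(j₁±m₁, j₂±m₂, J±M) = (4,0,1,5,4,4)
P² = 20736/7
sum k=0..0:
  [0] +1/144 = 1/144
S = 1/144
C² = P²·S² = 1/7 ; C = +0.377964

+√(1/7) ≈ +0.377964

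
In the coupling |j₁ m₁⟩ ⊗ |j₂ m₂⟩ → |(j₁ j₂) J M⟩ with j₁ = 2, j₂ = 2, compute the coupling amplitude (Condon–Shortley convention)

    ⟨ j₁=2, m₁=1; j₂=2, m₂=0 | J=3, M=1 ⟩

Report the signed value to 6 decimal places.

triangle: 1!×3!×3!/8! = 36/40320
(j±m)!: 3!×1!×2!×2!×4!×2! = 1152
prefactor² = (2J+1)×Δ×N² = 36/5
  k=0: +1/(0!×1!×1!×2!×2!×1!) = 1/4
  k=1: −1/(1!×0!×0!×1!×3!×2!) = -1/12
Σ = 1/6  ⇒  CG² = 36/5×1/6² = 1/5
CG = +√(1/5) = +0.447214

+0.447214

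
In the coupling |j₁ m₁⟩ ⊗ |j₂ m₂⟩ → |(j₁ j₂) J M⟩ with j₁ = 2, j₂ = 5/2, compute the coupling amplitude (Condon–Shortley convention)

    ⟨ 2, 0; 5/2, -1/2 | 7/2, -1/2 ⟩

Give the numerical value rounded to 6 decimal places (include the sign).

+0.195180

√[8·1!3!4!/9! · 2!2!2!3!3!4!] = √(768/35)
  +(−1)^0/∏(0,1,2,2,1,2)! = 1/8  (running 1/8)
  +(−1)^1/∏(1,0,1,1,2,3)! = -1/12  (running 1/24)
⟨..|..⟩ = √(768/35)·(1/24) = +0.195180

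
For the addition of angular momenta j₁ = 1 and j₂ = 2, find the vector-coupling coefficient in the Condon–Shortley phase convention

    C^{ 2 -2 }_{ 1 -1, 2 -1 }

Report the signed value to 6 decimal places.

triangle: 1!×1!×3!/6! = 6/720
(j±m)!: 0!×2!×1!×3!×0!×4! = 288
prefactor² = (2J+1)×Δ×N² = 12
  k=1: −1/(1!×0!×1!×0!×0!×3!) = -1/6
Σ = -1/6  ⇒  CG² = 12×(-1/6)² = 1/3
CG = −√(1/3) = -0.577350

−√(1/3) = -0.577350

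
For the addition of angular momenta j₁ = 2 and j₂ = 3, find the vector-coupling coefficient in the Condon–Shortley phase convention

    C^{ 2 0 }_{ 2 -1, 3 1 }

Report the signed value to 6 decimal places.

√[5·3!1!3!/8! · 1!3!4!2!2!2!] = √(36/7)
  +(−1)^2/∏(2,1,1,2,0,1)! = 1/4  (running 1/4)
  +(−1)^3/∏(3,0,0,1,1,2)! = -1/12  (running 1/6)
⟨..|..⟩ = √(36/7)·(1/6) = +0.377964

+0.377964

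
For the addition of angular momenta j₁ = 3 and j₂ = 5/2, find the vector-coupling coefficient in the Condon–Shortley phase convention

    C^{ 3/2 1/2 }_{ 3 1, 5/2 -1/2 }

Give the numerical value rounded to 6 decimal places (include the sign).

-0.097590  (= −√(1/105))

j₁+j₂−J=4  J+j₁−j₂=2  J−j₁+j₂=1  j₁+j₂+J+1=8
(j₁±m₁, j₂±m₂, J±M) = (4,2,2,3,2,1)
P² = 192/35
sum k=1..2:
  [1] −1/6 = -1/6
  [2] +1/8 = 1/8
S = -1/24
C² = P²·S² = 1/105 ; C = -0.097590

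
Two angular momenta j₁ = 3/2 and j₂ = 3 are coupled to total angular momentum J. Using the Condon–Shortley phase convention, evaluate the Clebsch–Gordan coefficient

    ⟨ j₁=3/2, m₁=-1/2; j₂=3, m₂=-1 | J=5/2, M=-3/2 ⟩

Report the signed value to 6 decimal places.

−√(7/20) ≈ -0.591608

j₁+j₂−J=2  J+j₁−j₂=1  J−j₁+j₂=4  j₁+j₂+J+1=8
(j₁±m₁, j₂±m₂, J±M) = (1,2,2,4,1,4)
P² = 576/35
sum k=1..2:
  [1] −1/6 = -1/6
  [2] +1/48 = 1/48
S = -7/48
C² = P²·S² = 7/20 ; C = -0.591608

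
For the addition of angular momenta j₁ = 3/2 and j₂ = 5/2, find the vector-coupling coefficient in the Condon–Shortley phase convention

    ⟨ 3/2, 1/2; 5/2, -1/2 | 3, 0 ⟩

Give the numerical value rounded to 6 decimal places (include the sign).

√[7·1!2!4!/8! · 2!1!2!3!3!3!] = √(36/5)
  +(−1)^0/∏(0,1,1,2,1,2)! = 1/4  (running 1/4)
  +(−1)^1/∏(1,0,0,1,2,3)! = -1/12  (running 1/6)
⟨..|..⟩ = √(36/5)·(1/6) = +0.447214

+√(1/5) = +0.447214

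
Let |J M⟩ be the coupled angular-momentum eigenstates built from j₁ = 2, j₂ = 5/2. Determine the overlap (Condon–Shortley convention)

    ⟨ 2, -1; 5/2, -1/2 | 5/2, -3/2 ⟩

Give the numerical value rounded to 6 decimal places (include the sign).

-0.414039  (= −√(6/35))

√[6·2!2!3!/8! · 1!3!2!3!1!4!] = √(216/35)
  +(−1)^1/∏(1,1,2,1,0,2)! = -1/4  (running -1/4)
  +(−1)^2/∏(2,0,1,0,1,3)! = 1/12  (running -1/6)
⟨..|..⟩ = √(216/35)·(-1/6) = -0.414039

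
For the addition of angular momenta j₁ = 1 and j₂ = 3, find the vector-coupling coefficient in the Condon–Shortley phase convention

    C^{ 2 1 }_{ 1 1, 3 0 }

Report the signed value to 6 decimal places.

√[5·2!0!4!/7! · 2!0!3!3!3!1!] = √(144/7)
  +(−1)^0/∏(0,2,0,3,0,1)! = 1/12  (running 1/12)
⟨..|..⟩ = √(144/7)·(1/12) = +0.377964

+√(1/7) ≈ +0.377964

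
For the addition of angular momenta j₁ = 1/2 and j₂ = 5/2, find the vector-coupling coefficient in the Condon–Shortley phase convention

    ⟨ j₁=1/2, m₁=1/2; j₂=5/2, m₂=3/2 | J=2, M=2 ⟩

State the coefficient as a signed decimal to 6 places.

+0.408248  (= +√(1/6))

j₁+j₂−J=1  J+j₁−j₂=0  J−j₁+j₂=4  j₁+j₂+J+1=6
(j₁±m₁, j₂±m₂, J±M) = (1,0,4,1,4,0)
P² = 96
sum k=0..0:
  [0] +1/24 = 1/24
S = 1/24
C² = P²·S² = 1/6 ; C = +0.408248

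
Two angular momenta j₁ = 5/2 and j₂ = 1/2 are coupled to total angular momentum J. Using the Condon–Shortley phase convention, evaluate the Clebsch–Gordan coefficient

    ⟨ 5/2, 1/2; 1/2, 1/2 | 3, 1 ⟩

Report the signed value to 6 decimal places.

+√(2/3) = +0.816497

√[7·0!5!1!/7! · 3!2!1!0!4!2!] = √(96)
  +(−1)^0/∏(0,0,2,1,3,0)! = 1/12  (running 1/12)
⟨..|..⟩ = √(96)·(1/12) = +0.816497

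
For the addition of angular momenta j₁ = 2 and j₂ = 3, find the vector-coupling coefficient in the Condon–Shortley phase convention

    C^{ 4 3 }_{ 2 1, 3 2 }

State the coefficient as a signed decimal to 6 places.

-0.223607  (= −√(1/20))

j₁+j₂−J=1  J+j₁−j₂=3  J−j₁+j₂=5  j₁+j₂+J+1=10
(j₁±m₁, j₂±m₂, J±M) = (3,1,5,1,7,1)
P² = 6480
sum k=0..1:
  [0] +1/240 = 1/240
  [1] −1/144 = -1/144
S = -1/360
C² = P²·S² = 1/20 ; C = -0.223607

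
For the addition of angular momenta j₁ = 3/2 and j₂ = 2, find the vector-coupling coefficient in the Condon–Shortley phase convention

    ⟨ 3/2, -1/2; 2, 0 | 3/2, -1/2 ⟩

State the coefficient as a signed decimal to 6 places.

−√(1/5) ≈ -0.447214

triangle: 2!·1!·2!/6! = 4/720
(j±m)!: 1!·2!·2!·2!·1!·2! = 16
prefactor² = (2J+1)·Δ·N² = 16/45
  k=1: −1/(1!·1!·1!·1!·0!·1!) = -1
  k=2: +1/(2!·0!·0!·0!·1!·2!) = 1/4
Σ = -3/4  ⇒  CG² = 16/45·(-3/4)² = 1/5
CG = −√(1/5) = -0.447214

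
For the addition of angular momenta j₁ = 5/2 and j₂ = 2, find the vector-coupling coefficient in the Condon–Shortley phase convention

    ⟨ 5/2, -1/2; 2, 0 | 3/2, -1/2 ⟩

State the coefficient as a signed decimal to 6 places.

+0.239046

triangle: 3!·2!·1!/7! = 12/5040
(j±m)!: 2!·3!·2!·2!·1!·2! = 96
prefactor² = (2J+1)·Δ·N² = 32/35
  k=1: −1/(1!·2!·2!·1!·0!·0!) = -1/4
  k=2: +1/(2!·1!·1!·0!·1!·1!) = 1/2
Σ = 1/4  ⇒  CG² = 32/35·1/4² = 2/35
CG = +√(2/35) = +0.239046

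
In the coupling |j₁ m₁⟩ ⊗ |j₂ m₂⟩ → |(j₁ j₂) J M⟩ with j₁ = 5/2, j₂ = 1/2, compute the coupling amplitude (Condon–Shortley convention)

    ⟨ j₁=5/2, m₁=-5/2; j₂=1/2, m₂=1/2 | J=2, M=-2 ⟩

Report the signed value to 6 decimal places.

√[5·1!4!0!/6! · 0!5!1!0!0!4!] = √(480)
  +(−1)^1/∏(1,0,4,0,0,0)! = -1/24  (running -1/24)
⟨..|..⟩ = √(480)·(-1/24) = -0.912871

-0.912871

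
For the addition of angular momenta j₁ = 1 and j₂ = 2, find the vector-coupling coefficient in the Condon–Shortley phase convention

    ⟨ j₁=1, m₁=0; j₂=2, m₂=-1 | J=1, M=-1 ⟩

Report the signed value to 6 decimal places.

√[3·2!0!2!/5! · 1!1!1!3!0!2!] = √(6/5)
  +(−1)^1/∏(1,1,0,0,0,2)! = -1/2  (running -1/2)
⟨..|..⟩ = √(6/5)·(-1/2) = -0.547723

-0.547723  (= −√(3/10))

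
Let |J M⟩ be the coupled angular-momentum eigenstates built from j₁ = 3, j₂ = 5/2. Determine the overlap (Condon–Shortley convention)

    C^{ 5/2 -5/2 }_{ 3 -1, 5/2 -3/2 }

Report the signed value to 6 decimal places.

j₁+j₂−J=3  J+j₁−j₂=3  J−j₁+j₂=2  j₁+j₂+J+1=9
(j₁±m₁, j₂±m₂, J±M) = (2,4,1,4,0,5)
P² = 1152/7
sum k=1..1:
  [1] −1/24 = -1/24
S = -1/24
C² = P²·S² = 2/7 ; C = -0.534522

-0.534522  (= −√(2/7))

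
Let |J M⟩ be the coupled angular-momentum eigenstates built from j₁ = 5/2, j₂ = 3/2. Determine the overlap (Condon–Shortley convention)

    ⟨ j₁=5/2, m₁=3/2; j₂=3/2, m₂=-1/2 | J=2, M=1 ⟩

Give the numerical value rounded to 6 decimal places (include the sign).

+0.154303

triangle: 2!·3!·1!/7! = 12/5040
(j±m)!: 4!·1!·1!·2!·3!·1! = 288
prefactor² = (2J+1)·Δ·N² = 24/7
  k=0: +1/(0!·2!·1!·1!·2!·0!) = 1/4
  k=1: −1/(1!·1!·0!·0!·3!·1!) = -1/6
Σ = 1/12  ⇒  CG² = 24/7·1/12² = 1/42
CG = +√(1/42) = +0.154303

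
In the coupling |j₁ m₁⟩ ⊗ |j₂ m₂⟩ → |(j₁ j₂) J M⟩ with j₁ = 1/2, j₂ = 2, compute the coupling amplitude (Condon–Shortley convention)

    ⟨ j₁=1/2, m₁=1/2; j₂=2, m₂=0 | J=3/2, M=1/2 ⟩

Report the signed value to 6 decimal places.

+0.632456  (= +√(2/5))

j₁+j₂−J=1  J+j₁−j₂=0  J−j₁+j₂=3  j₁+j₂+J+1=5
(j₁±m₁, j₂±m₂, J±M) = (1,0,2,2,2,1)
P² = 8/5
sum k=0..0:
  [0] +1/2 = 1/2
S = 1/2
C² = P²·S² = 2/5 ; C = +0.632456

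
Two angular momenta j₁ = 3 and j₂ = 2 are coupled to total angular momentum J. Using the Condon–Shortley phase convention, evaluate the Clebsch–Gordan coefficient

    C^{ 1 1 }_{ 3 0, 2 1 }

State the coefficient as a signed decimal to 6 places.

triangle: 4!·2!·0!/7! = 48/5040
(j±m)!: 3!·3!·3!·1!·2!·0! = 432
prefactor² = (2J+1)·Δ·N² = 432/35
  k=3: −1/(3!·1!·0!·0!·2!·0!) = -1/12
Σ = -1/12  ⇒  CG² = 432/35·(-1/12)² = 3/35
CG = −√(3/35) = -0.292770

−√(3/35) ≈ -0.292770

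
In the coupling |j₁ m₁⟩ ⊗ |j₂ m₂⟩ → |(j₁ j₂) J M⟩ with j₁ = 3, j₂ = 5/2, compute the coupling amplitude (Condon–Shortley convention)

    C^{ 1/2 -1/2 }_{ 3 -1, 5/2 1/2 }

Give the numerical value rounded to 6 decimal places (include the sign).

√[2·5!1!0!/7! · 2!4!3!2!0!1!] = √(192/7)
  +(−1)^3/∏(3,2,1,0,0,0)! = -1/12  (running -1/12)
⟨..|..⟩ = √(192/7)·(-1/12) = -0.436436

−√(4/21) = -0.436436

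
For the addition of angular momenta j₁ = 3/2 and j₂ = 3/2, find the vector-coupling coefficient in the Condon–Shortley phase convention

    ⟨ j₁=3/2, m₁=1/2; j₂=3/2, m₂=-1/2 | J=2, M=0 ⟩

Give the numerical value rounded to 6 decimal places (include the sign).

+√(1/4) = +0.500000

triangle: 1!×2!×2!/6! = 4/720
(j±m)!: 2!×1!×1!×2!×2!×2! = 16
prefactor² = (2J+1)×Δ×N² = 4/9
  k=0: +1/(0!×1!×1!×1!×1!×1!) = 1
  k=1: −1/(1!×0!×0!×0!×2!×2!) = -1/4
Σ = 3/4  ⇒  CG² = 4/9×3/4² = 1/4
CG = +√(1/4) = +0.500000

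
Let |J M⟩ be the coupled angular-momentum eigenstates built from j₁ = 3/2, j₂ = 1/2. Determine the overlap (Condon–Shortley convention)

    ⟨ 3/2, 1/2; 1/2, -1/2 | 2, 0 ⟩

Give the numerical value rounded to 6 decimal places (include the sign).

+√(1/2) ≈ +0.707107

√[5·0!3!1!/5! · 2!1!0!1!2!2!] = √(2)
  +(−1)^0/∏(0,0,1,0,2,1)! = 1/2  (running 1/2)
⟨..|..⟩ = √(2)·(1/2) = +0.707107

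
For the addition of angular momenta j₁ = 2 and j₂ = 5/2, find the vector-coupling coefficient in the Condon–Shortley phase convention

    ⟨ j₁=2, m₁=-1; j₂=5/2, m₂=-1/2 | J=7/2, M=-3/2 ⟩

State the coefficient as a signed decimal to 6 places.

-0.308607

j₁+j₂−J=1  J+j₁−j₂=3  J−j₁+j₂=4  j₁+j₂+J+1=9
(j₁±m₁, j₂±m₂, J±M) = (1,3,2,3,2,5)
P² = 384/7
sum k=0..1:
  [0] +1/24 = 1/24
  [1] −1/12 = -1/12
S = -1/24
C² = P²·S² = 2/21 ; C = -0.308607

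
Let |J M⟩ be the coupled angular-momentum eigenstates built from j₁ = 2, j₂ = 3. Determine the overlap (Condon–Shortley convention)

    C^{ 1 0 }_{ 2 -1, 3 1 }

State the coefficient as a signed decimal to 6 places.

−√(8/35) = -0.478091

√[3·4!0!2!/7! · 1!3!4!2!1!1!] = √(288/35)
  +(−1)^3/∏(3,1,0,1,0,1)! = -1/6  (running -1/6)
⟨..|..⟩ = √(288/35)·(-1/6) = -0.478091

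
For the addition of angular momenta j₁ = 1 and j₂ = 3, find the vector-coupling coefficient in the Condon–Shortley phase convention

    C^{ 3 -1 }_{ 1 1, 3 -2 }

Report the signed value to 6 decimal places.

+√(5/12) = +0.645497

√[7·1!1!5!/8! · 2!0!1!5!2!4!] = √(240)
  +(−1)^0/∏(0,1,0,1,1,4)! = 1/24  (running 1/24)
⟨..|..⟩ = √(240)·(1/24) = +0.645497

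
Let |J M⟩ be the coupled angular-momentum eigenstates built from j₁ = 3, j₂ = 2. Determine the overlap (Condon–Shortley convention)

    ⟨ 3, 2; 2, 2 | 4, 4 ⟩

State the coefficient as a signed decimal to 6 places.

j₁+j₂−J=1  J+j₁−j₂=5  J−j₁+j₂=3  j₁+j₂+J+1=10
(j₁±m₁, j₂±m₂, J±M) = (5,1,4,0,8,0)
P² = 207360
sum k=1..1:
  [1] −1/720 = -1/720
S = -1/720
C² = P²·S² = 2/5 ; C = -0.632456

-0.632456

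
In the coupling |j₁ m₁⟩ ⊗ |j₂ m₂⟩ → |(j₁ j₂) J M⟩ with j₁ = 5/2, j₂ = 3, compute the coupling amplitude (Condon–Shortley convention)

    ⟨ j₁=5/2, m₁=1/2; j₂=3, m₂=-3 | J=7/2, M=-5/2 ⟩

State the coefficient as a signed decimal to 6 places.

+0.654654

triangle: 2!×3!×4!/10! = 288/3628800
(j±m)!: 3!×2!×0!×6!×1!×6! = 6220800
prefactor² = (2J+1)×Δ×N² = 27648/7
  k=0: +1/(0!×2!×2!×0!×1!×4!) = 1/96
Σ = 1/96  ⇒  CG² = 27648/7×1/96² = 3/7
CG = +√(3/7) = +0.654654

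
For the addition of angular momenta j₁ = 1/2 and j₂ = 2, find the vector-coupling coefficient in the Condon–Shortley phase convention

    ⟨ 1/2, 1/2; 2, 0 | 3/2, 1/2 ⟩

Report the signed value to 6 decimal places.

j₁+j₂−J=1  J+j₁−j₂=0  J−j₁+j₂=3  j₁+j₂+J+1=5
(j₁±m₁, j₂±m₂, J±M) = (1,0,2,2,2,1)
P² = 8/5
sum k=0..0:
  [0] +1/2 = 1/2
S = 1/2
C² = P²·S² = 2/5 ; C = +0.632456

+0.632456  (= +√(2/5))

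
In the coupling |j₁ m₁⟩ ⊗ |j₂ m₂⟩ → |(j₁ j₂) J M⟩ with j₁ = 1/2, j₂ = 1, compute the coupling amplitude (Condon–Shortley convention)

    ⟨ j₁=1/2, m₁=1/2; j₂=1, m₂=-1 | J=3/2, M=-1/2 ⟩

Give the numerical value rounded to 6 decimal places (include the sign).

+√(1/3) ≈ +0.577350

j₁+j₂−J=0  J+j₁−j₂=1  J−j₁+j₂=2  j₁+j₂+J+1=4
(j₁±m₁, j₂±m₂, J±M) = (1,0,0,2,1,2)
P² = 4/3
sum k=0..0:
  [0] +1/2 = 1/2
S = 1/2
C² = P²·S² = 1/3 ; C = +0.577350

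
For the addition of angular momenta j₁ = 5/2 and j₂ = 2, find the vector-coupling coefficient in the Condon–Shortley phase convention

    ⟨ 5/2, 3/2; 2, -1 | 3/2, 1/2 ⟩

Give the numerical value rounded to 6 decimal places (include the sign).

triangle: 3!*2!*1!/7! = 12/5040
(j±m)!: 4!*1!*1!*3!*2!*1! = 288
prefactor² = (2J+1)*Δ*N² = 96/35
  k=0: +1/(0!*3!*1!*1!*1!*0!) = 1/6
  k=1: −1/(1!*2!*0!*0!*2!*1!) = -1/4
Σ = -1/12  ⇒  CG² = 96/35*(-1/12)² = 2/105
CG = −√(2/105) = -0.138013

-0.138013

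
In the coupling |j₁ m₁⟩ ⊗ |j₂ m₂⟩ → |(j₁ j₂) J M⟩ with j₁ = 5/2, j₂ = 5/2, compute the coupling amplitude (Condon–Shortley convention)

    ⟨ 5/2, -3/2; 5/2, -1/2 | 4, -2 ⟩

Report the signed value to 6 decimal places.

√[9·1!4!4!/10! · 1!4!2!3!2!6!] = √(20736/35)
  +(−1)^0/∏(0,1,4,2,0,2)! = 1/96  (running 1/96)
  +(−1)^1/∏(1,0,3,1,1,3)! = -1/36  (running -5/288)
⟨..|..⟩ = √(20736/35)·(-5/288) = -0.422577

-0.422577  (= −√(5/28))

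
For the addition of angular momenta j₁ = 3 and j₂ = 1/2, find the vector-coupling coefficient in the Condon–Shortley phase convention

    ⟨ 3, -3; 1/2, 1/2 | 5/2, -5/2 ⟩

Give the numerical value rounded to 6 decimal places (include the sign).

triangle: 1!·5!·0!/7! = 120/5040
(j±m)!: 0!·6!·1!·0!·0!·5! = 86400
prefactor² = (2J+1)·Δ·N² = 86400/7
  k=1: −1/(1!·0!·5!·0!·0!·0!) = -1/120
Σ = -1/120  ⇒  CG² = 86400/7·(-1/120)² = 6/7
CG = −√(6/7) = -0.925820

−√(6/7) ≈ -0.925820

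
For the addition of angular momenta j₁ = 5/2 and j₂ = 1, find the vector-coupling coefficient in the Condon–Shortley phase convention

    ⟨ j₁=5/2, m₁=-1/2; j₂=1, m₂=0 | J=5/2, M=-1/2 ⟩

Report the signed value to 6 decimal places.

√[6·1!4!1!/7! · 2!3!1!1!2!3!] = √(144/35)
  +(−1)^0/∏(0,1,3,1,1,0)! = 1/6  (running 1/6)
  +(−1)^1/∏(1,0,2,0,2,1)! = -1/4  (running -1/12)
⟨..|..⟩ = √(144/35)·(-1/12) = -0.169031

−√(1/35) = -0.169031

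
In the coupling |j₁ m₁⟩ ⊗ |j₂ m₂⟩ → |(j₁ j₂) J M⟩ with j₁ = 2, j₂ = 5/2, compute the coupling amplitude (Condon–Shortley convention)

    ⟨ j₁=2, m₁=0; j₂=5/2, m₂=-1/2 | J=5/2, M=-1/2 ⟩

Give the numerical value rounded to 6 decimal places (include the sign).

−√(8/35) ≈ -0.478091

triangle: 2!*2!*3!/8! = 24/40320
(j±m)!: 2!*2!*2!*3!*2!*3! = 576
prefactor² = (2J+1)*Δ*N² = 72/35
  k=0: +1/(0!*2!*2!*2!*0!*1!) = 1/8
  k=1: −1/(1!*1!*1!*1!*1!*2!) = -1/2
  k=2: +1/(2!*0!*0!*0!*2!*3!) = 1/24
Σ = -1/3  ⇒  CG² = 72/35*(-1/3)² = 8/35
CG = −√(8/35) = -0.478091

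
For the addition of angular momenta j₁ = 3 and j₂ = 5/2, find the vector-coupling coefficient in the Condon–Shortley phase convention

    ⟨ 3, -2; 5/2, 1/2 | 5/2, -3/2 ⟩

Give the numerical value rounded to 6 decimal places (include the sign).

+0.267261

j₁+j₂−J=3  J+j₁−j₂=3  J−j₁+j₂=2  j₁+j₂+J+1=9
(j₁±m₁, j₂±m₂, J±M) = (1,5,3,2,1,4)
P² = 288/7
sum k=2..3:
  [2] +1/12 = 1/12
  [3] −1/24 = -1/24
S = 1/24
C² = P²·S² = 1/14 ; C = +0.267261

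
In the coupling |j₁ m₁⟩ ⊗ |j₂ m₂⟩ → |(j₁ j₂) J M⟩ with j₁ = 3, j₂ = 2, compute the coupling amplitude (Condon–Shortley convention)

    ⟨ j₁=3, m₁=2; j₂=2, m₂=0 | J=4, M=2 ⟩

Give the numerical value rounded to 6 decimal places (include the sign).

+0.585540  (= +√(12/35))

triangle: 1!*5!*3!/10! = 720/3628800
(j±m)!: 5!*1!*2!*2!*6!*2! = 691200
prefactor² = (2J+1)*Δ*N² = 8640/7
  k=0: +1/(0!*1!*1!*2!*4!*1!) = 1/48
  k=1: −1/(1!*0!*0!*1!*5!*2!) = -1/240
Σ = 1/60  ⇒  CG² = 8640/7*1/60² = 12/35
CG = +√(12/35) = +0.585540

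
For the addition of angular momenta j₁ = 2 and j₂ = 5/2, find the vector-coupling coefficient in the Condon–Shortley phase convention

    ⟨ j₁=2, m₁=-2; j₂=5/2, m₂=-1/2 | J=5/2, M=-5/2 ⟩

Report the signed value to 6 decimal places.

+0.462910

j₁+j₂−J=2  J+j₁−j₂=2  J−j₁+j₂=3  j₁+j₂+J+1=8
(j₁±m₁, j₂±m₂, J±M) = (0,4,2,3,0,5)
P² = 864/7
sum k=2..2:
  [2] +1/24 = 1/24
S = 1/24
C² = P²·S² = 3/14 ; C = +0.462910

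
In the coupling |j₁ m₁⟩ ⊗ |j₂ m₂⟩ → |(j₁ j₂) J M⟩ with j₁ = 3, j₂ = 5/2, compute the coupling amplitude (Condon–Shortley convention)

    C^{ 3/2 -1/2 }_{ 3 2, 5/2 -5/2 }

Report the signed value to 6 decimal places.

+√(5/21) ≈ +0.487950

j₁+j₂−J=4  J+j₁−j₂=2  J−j₁+j₂=1  j₁+j₂+J+1=8
(j₁±m₁, j₂±m₂, J±M) = (5,1,0,5,1,2)
P² = 960/7
sum k=0..0:
  [0] +1/24 = 1/24
S = 1/24
C² = P²·S² = 5/21 ; C = +0.487950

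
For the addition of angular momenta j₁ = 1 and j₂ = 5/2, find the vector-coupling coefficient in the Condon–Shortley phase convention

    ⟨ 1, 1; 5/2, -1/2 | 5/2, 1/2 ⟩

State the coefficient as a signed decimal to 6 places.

+0.717137  (= +√(18/35))

j₁+j₂−J=1  J+j₁−j₂=1  J−j₁+j₂=4  j₁+j₂+J+1=7
(j₁±m₁, j₂±m₂, J±M) = (2,0,2,3,3,2)
P² = 288/35
sum k=0..0:
  [0] +1/4 = 1/4
S = 1/4
C² = P²·S² = 18/35 ; C = +0.717137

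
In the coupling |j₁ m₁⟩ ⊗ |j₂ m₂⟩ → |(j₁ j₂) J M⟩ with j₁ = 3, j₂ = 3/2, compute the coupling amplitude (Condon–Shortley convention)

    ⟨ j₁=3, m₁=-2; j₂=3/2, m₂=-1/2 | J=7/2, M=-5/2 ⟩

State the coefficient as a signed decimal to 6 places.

-0.377964

triangle: 1!×5!×2!/9! = 240/362880
(j±m)!: 1!×5!×1!×2!×1!×6! = 172800
prefactor² = (2J+1)×Δ×N² = 6400/7
  k=0: +1/(0!×1!×5!×1!×0!×1!) = 1/120
  k=1: −1/(1!×0!×4!×0!×1!×2!) = -1/48
Σ = -1/80  ⇒  CG² = 6400/7×(-1/80)² = 1/7
CG = −√(1/7) = -0.377964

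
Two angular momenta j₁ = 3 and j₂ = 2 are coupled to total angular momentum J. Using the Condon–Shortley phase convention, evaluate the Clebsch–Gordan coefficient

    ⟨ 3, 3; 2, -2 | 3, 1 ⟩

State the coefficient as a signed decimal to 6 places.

√[7·2!4!2!/9! · 6!0!0!4!4!2!] = √(1536)
  +(−1)^0/∏(0,2,0,0,4,2)! = 1/96  (running 1/96)
⟨..|..⟩ = √(1536)·(1/96) = +0.408248

+√(1/6) = +0.408248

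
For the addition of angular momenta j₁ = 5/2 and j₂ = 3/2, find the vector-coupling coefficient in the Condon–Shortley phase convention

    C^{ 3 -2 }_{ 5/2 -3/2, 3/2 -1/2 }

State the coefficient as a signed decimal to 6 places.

-0.288675  (= −√(1/12))

√[7·1!4!2!/8! · 1!4!1!2!1!5!] = √(48)
  +(−1)^0/∏(0,1,4,1,0,1)! = 1/24  (running 1/24)
  +(−1)^1/∏(1,0,3,0,1,2)! = -1/12  (running -1/24)
⟨..|..⟩ = √(48)·(-1/24) = -0.288675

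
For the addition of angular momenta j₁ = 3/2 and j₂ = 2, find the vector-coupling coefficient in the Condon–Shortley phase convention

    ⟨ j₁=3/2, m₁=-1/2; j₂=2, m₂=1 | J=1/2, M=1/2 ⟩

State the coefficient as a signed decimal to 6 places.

+0.547723

√[2·3!0!1!/5! · 1!2!3!1!1!0!] = √(6/5)
  +(−1)^2/∏(2,1,0,1,0,0)! = 1/2  (running 1/2)
⟨..|..⟩ = √(6/5)·(1/2) = +0.547723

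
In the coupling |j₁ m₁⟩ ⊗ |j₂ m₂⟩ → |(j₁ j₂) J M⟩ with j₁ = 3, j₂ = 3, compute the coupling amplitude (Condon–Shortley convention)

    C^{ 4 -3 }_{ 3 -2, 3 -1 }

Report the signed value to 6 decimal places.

-0.301511

j₁+j₂−J=2  J+j₁−j₂=4  J−j₁+j₂=4  j₁+j₂+J+1=11
(j₁±m₁, j₂±m₂, J±M) = (1,5,2,4,1,7)
P² = 82944/11
sum k=1..2:
  [1] −1/144 = -1/144
  [2] +1/288 = 1/288
S = -1/288
C² = P²·S² = 1/11 ; C = -0.301511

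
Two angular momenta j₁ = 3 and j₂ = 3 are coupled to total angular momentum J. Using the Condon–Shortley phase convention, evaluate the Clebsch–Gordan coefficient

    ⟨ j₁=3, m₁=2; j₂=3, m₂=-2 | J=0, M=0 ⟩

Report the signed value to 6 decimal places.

-0.377964

triangle: 6!·0!·0!/7! = 720/5040
(j±m)!: 5!·1!·1!·5!·0!·0! = 14400
prefactor² = (2J+1)·Δ·N² = 14400/7
  k=1: −1/(1!·5!·0!·0!·0!·0!) = -1/120
Σ = -1/120  ⇒  CG² = 14400/7·(-1/120)² = 1/7
CG = −√(1/7) = -0.377964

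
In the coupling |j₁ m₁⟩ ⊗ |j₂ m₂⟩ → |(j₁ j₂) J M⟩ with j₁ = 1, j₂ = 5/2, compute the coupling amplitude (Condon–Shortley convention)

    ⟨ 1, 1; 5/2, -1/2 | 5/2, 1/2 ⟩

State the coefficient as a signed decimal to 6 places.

+√(18/35) ≈ +0.717137

j₁+j₂−J=1  J+j₁−j₂=1  J−j₁+j₂=4  j₁+j₂+J+1=7
(j₁±m₁, j₂±m₂, J±M) = (2,0,2,3,3,2)
P² = 288/35
sum k=0..0:
  [0] +1/4 = 1/4
S = 1/4
C² = P²·S² = 18/35 ; C = +0.717137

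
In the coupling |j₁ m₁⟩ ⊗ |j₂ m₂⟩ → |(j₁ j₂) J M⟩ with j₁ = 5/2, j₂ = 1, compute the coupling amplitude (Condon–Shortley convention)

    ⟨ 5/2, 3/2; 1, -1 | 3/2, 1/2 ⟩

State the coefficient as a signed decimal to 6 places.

+√(2/5) ≈ +0.632456

√[4·2!3!0!/6! · 4!1!0!2!2!1!] = √(32/5)
  +(−1)^0/∏(0,2,1,0,2,0)! = 1/4  (running 1/4)
⟨..|..⟩ = √(32/5)·(1/4) = +0.632456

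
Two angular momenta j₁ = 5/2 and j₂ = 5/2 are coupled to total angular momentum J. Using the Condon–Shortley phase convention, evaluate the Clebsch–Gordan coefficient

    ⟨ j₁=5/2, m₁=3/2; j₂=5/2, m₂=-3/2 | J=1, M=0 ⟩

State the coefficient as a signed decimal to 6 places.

j₁+j₂−J=4  J+j₁−j₂=1  J−j₁+j₂=1  j₁+j₂+J+1=7
(j₁±m₁, j₂±m₂, J±M) = (4,1,1,4,1,1)
P² = 288/35
sum k=0..1:
  [0] +1/24 = 1/24
  [1] −1/6 = -1/6
S = -1/8
C² = P²·S² = 9/70 ; C = -0.358569

−√(9/70) = -0.358569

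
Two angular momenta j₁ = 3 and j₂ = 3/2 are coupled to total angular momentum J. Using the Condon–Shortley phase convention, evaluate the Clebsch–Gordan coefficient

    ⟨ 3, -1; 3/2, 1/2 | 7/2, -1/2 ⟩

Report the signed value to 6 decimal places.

triangle: 1!×5!×2!/9! = 240/362880
(j±m)!: 2!×4!×2!×1!×3!×4! = 13824
prefactor² = (2J+1)×Δ×N² = 512/7
  k=0: +1/(0!×1!×4!×2!×1!×0!) = 1/48
  k=1: −1/(1!×0!×3!×1!×2!×1!) = -1/12
Σ = -1/16  ⇒  CG² = 512/7×(-1/16)² = 2/7
CG = −√(2/7) = -0.534522

-0.534522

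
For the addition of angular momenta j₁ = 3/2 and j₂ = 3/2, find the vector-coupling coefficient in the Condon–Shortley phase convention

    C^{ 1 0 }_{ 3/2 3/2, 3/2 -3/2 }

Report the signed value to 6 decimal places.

j₁+j₂−J=2  J+j₁−j₂=1  J−j₁+j₂=1  j₁+j₂+J+1=5
(j₁±m₁, j₂±m₂, J±M) = (3,0,0,3,1,1)
P² = 9/5
sum k=0..0:
  [0] +1/2 = 1/2
S = 1/2
C² = P²·S² = 9/20 ; C = +0.670820

+√(9/20) = +0.670820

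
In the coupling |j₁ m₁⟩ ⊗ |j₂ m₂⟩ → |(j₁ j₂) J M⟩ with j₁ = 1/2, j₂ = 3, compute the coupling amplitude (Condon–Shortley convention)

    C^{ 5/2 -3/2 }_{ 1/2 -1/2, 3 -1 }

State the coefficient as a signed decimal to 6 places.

j₁+j₂−J=1  J+j₁−j₂=0  J−j₁+j₂=5  j₁+j₂+J+1=7
(j₁±m₁, j₂±m₂, J±M) = (0,1,2,4,1,4)
P² = 1152/7
sum k=1..1:
  [1] −1/24 = -1/24
S = -1/24
C² = P²·S² = 2/7 ; C = -0.534522

−√(2/7) ≈ -0.534522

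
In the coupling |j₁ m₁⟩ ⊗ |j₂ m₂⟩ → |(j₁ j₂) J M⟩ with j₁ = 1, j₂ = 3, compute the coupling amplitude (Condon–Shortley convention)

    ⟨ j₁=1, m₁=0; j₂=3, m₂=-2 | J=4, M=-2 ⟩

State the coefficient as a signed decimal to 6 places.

+√(3/7) = +0.654654

j₁+j₂−J=0  J+j₁−j₂=2  J−j₁+j₂=6  j₁+j₂+J+1=9
(j₁±m₁, j₂±m₂, J±M) = (1,1,1,5,2,6)
P² = 43200/7
sum k=0..0:
  [0] +1/120 = 1/120
S = 1/120
C² = P²·S² = 3/7 ; C = +0.654654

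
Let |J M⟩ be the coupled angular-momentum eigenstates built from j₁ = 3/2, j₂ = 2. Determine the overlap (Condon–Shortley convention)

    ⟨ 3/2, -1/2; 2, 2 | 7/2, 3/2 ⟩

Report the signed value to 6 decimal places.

triangle: 0!·3!·4!/8! = 144/40320
(j±m)!: 1!·2!·4!·0!·5!·2! = 11520
prefactor² = (2J+1)·Δ·N² = 2304/7
  k=0: +1/(0!·0!·2!·4!·1!·0!) = 1/48
Σ = 1/48  ⇒  CG² = 2304/7·1/48² = 1/7
CG = +√(1/7) = +0.377964

+0.377964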